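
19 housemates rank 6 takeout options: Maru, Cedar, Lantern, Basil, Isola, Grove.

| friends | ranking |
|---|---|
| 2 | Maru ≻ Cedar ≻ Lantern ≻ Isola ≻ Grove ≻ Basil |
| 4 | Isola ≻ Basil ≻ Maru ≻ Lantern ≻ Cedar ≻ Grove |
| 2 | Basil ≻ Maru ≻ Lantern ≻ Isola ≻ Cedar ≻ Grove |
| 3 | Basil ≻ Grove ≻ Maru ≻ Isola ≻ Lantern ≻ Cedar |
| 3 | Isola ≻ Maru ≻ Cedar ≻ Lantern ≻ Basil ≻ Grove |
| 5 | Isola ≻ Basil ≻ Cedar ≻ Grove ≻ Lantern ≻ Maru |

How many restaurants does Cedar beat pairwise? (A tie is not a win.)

2

Cedar against each rival (19 friends):
Cedar vs Maru: 5 for Cedar, 14 for Maru — Maru by 14–5.
Cedar vs Lantern: 2+3+5 = 10 for Cedar, 9 for Lantern — Cedar by 10–9.
Cedar vs Basil: Basil wins 14–5.
Cedar vs Isola: 2 to 17, Isola.
Cedar vs Grove: Cedar preferred on 2+4+2+3+5 = 16 ballots; Cedar wins 16–3.
Cedar beats Lantern, Grove; loses to Maru, Basil, Isola — 2 pairwise wins.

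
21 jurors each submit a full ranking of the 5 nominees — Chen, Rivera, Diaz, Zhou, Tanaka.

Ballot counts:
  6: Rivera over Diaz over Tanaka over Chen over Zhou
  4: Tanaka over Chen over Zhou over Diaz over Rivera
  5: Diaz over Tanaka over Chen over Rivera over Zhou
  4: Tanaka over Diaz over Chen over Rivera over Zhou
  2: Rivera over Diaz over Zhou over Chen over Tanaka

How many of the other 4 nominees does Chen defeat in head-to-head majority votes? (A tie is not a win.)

2

Chen against each rival (21 jurors):
Chen vs Rivera: Chen preferred on 4+5+4 = 13 ballots; Chen wins 13–8.
Chen vs Diaz: 4 for Chen, 17 for Diaz — Diaz by 17–4.
Chen vs Zhou: Chen is ranked higher on 6+4+5+4 = 19 ballots, Zhou on 2. Chen wins 19–2.
Chen vs Tanaka: 2 to 19, Tanaka.
Chen beats Rivera, Zhou; loses to Diaz, Tanaka — 2 pairwise wins.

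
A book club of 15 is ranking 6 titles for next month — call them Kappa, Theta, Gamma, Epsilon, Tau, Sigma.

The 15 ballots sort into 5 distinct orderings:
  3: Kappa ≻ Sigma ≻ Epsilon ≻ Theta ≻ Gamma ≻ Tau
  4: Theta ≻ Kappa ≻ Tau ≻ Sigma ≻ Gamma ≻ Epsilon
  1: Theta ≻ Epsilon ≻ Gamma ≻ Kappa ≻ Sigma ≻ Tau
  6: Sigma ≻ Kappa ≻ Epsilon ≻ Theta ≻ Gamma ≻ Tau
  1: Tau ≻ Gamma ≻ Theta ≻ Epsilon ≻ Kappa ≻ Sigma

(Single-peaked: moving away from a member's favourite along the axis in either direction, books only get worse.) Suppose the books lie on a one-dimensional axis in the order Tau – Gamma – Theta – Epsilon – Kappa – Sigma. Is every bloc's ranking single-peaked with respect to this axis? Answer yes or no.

Axis positions: Tau=1, Gamma=2, Theta=3, Epsilon=4, Kappa=5, Sigma=6.
Bloc 1 (peak Kappa at position 5): ranking walks positions 5-6-4-3-2-1, expanding outward from the peak — single-peaked.
Bloc 2: ranking walks positions 3-5-1-6-2-4; Kappa is ranked above Epsilon even though Epsilon lies between Kappa and the peak Theta on the axis — preferences dip and rise again. Not single-peaked.
Bloc 3 (peak Theta at position 3): ranking walks positions 3-4-2-5-6-1, expanding outward from the peak — single-peaked.
Bloc 4 (peak Sigma at position 6): ranking walks positions 6-5-4-3-2-1, expanding outward from the peak — single-peaked.
Bloc 5 (peak Tau at position 1): ranking walks positions 1-2-3-4-5-6, expanding outward from the peak — single-peaked.
Bloc 2 violates single-peakedness, so the profile is not single-peaked on this axis.

no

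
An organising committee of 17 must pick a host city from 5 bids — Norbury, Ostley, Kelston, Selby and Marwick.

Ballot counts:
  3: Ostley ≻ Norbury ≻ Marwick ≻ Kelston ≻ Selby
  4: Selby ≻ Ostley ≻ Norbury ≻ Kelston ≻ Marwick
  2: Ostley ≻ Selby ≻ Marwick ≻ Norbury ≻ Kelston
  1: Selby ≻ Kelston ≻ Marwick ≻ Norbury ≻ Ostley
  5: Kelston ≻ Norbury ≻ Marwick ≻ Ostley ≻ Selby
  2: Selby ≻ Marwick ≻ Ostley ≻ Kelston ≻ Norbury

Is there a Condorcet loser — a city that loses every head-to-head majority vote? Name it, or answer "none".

Marwick

Head-to-head results (17 organisers):
Norbury vs Ostley: 6 to 11, Ostley.
Norbury vs Kelston: Norbury wins 9–8.
Norbury vs Selby: Norbury is ranked higher on 3+5 = 8 ballots, Selby on 9. Selby wins 9–8.
Norbury vs Marwick: Norbury wins 12–5.
Ostley vs Kelston: Ostley, 11–6.
Ostley vs Selby: Ostley, 10–7.
Ostley vs Marwick: Ostley preferred on 3+4+2 = 9 ballots; Ostley wins 9–8.
Kelston–Selby: Selby 9–8.
Kelston vs Marwick: Kelston preferred on 4+1+5 = 10 ballots; Kelston wins 10–7.
Selby vs Marwick: Selby wins 9–8.
Marwick loses to every other city — it is the Condorcet loser.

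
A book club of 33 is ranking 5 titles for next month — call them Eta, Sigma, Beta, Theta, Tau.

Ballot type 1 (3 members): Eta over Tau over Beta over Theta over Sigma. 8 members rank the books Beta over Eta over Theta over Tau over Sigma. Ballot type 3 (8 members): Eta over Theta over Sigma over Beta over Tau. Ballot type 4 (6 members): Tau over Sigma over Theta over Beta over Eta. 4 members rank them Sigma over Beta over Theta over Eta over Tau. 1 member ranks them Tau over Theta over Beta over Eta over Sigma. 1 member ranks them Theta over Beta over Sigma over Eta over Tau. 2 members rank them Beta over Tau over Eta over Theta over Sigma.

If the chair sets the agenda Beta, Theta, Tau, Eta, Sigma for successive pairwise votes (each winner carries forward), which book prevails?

Round 1: Beta vs Theta — 17–16, Beta advances.
Round 2: Beta vs Tau — 23–10, Beta advances.
Round 3: Beta vs Eta — 22–11, Beta advances.
Round 4: Beta vs Sigma — 15–18, Sigma advances.
The agenda winner is Sigma.

Sigma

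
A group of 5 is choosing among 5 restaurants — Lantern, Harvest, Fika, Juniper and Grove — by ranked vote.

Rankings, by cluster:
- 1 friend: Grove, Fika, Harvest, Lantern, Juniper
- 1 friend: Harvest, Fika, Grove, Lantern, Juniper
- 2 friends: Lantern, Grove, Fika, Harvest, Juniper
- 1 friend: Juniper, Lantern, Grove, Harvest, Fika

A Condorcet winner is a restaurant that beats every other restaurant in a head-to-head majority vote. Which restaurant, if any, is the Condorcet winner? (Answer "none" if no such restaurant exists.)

Check each pair by majority over 5 ballots:
Lantern vs Harvest: 2+1 = 3 for Lantern, 2 for Harvest — Lantern by 3–2.
Lantern vs Fika: Lantern preferred on 2+1 = 3 ballots; Lantern wins 3–2.
Lantern vs Juniper: Lantern is ranked higher on 1+1+2 = 4 ballots, Juniper on 1. Lantern wins 4–1.
Lantern vs Grove: 2+1 = 3 for Lantern, 2 for Grove — Lantern by 3–2.
Harvest vs Fika: 1+1 = 2 for Harvest, 3 for Fika — Fika by 3–2.
Harvest vs Juniper: 1+1+2 = 4 for Harvest, 1 for Juniper — Harvest by 4–1.
Harvest vs Grove: 1 for Harvest, 4 for Grove — Grove by 4–1.
Fika vs Juniper: Fika is ranked higher on 1+1+2 = 4 ballots, Juniper on 1. Fika wins 4–1.
Fika vs Grove: 1 to 4, Grove.
Juniper vs Grove: 1 for Juniper, 4 for Grove — Grove by 4–1.
Only Lantern has no losses; Lantern is the Condorcet winner.

Lantern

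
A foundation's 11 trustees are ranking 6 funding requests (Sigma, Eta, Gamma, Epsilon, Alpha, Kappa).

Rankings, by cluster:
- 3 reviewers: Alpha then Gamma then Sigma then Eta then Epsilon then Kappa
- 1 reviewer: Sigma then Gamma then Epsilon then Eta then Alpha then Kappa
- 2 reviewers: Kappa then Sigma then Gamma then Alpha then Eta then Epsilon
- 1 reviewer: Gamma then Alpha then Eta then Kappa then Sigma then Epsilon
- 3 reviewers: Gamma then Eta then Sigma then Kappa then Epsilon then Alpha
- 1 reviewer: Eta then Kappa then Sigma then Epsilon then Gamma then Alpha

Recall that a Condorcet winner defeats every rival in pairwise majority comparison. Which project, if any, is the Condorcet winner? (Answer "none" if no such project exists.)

Check each pair by majority over 11 ballots:
Sigma–Eta: Sigma 6–5.
Sigma–Gamma: Gamma 7–4.
Sigma–Epsilon: Sigma 11–0.
Sigma vs Alpha: Sigma preferred on 1+2+3+1 = 7 ballots; Sigma wins 7–4.
Sigma vs Kappa: 3+1+3 = 7 for Sigma, 4 for Kappa — Sigma by 7–4.
Eta vs Gamma: Gamma wins 10–1.
Eta vs Epsilon: Eta, 10–1.
Eta vs Alpha: 5 to 6, Alpha.
Eta vs Kappa: 3+1+1+3+1 = 9 for Eta, 2 for Kappa — Eta by 9–2.
Gamma vs Epsilon: 10 to 1, Gamma.
Gamma vs Alpha: Gamma wins 8–3.
Gamma vs Kappa: Gamma, 8–3.
Epsilon vs Alpha: Alpha, 6–5.
Epsilon vs Kappa: Kappa, 7–4.
Alpha vs Kappa: Alpha is ranked higher on 3+1+1 = 5 ballots, Kappa on 6. Kappa wins 6–5.
Gamma defeats every rival head-to-head and is the Condorcet winner.

Gamma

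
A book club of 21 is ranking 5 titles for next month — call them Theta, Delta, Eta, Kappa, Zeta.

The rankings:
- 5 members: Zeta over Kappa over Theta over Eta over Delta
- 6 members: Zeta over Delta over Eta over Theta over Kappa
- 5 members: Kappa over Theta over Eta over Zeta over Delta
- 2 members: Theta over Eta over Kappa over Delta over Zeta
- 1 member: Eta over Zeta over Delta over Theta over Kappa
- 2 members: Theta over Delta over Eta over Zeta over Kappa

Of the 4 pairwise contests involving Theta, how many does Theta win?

3

Theta against each rival (21 members):
Theta–Delta: Theta 14–7.
Theta vs Eta: 5+5+2+2 = 14 for Theta, 7 for Eta — Theta by 14–7.
Theta vs Kappa: Theta preferred on 6+2+1+2 = 11 ballots; Theta wins 11–10.
Theta vs Zeta: Theta is ranked higher on 5+2+2 = 9 ballots, Zeta on 12. Zeta wins 12–9.
Theta beats Delta, Eta, Kappa; loses to Zeta — 3 pairwise wins.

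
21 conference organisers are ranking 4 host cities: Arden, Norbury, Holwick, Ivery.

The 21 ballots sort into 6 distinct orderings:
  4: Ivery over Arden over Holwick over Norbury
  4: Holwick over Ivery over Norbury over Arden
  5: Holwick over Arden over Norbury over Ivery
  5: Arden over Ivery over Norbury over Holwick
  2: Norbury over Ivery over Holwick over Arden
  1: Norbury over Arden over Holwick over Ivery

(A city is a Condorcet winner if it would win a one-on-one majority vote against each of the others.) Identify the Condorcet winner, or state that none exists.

Check each pair by majority over 21 ballots:
Arden vs Norbury: Arden is ranked higher on 4+5+5 = 14 ballots, Norbury on 7. Arden wins 14–7.
Arden vs Holwick: Arden is ranked higher on 4+5+1 = 10 ballots, Holwick on 11. Holwick wins 11–10.
Arden vs Ivery: Arden is ranked higher on 5+5+1 = 11 ballots, Ivery on 10. Arden wins 11–10.
Norbury vs Holwick: Norbury is ranked higher on 5+2+1 = 8 ballots, Holwick on 13. Holwick wins 13–8.
Norbury vs Ivery: 5+2+1 = 8 for Norbury, 13 for Ivery — Ivery by 13–8.
Holwick vs Ivery: Holwick is ranked higher on 4+5+1 = 10 ballots, Ivery on 11. Ivery wins 11–10.
No city is unbeaten: Arden loses to Holwick; Norbury loses to Arden; Holwick loses to Ivery; Ivery loses to Arden. In particular Arden → Ivery → Holwick → Arden is a majority cycle — no Condorcet winner exists.

none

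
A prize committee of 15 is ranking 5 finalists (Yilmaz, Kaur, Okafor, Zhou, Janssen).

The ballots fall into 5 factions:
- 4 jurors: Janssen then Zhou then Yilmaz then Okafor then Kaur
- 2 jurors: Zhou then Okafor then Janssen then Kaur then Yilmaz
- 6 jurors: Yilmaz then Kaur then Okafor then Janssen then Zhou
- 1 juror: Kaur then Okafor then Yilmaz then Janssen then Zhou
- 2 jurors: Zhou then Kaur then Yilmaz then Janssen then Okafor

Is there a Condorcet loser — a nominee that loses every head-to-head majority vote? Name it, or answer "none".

Head-to-head results (15 jurors):
Yilmaz vs Kaur: Yilmaz preferred on 4+6 = 10 ballots; Yilmaz wins 10–5.
Yilmaz vs Okafor: 4+6+2 = 12 for Yilmaz, 3 for Okafor — Yilmaz by 12–3.
Yilmaz–Zhou: Zhou 8–7.
Yilmaz–Janssen: Yilmaz 9–6.
Kaur vs Okafor: 9 to 6, Kaur.
Kaur–Zhou: Zhou 8–7.
Kaur vs Janssen: 9 to 6, Kaur.
Okafor vs Zhou: Okafor preferred on 6+1 = 7 ballots; Zhou wins 8–7.
Okafor–Janssen: Okafor 9–6.
Zhou vs Janssen: 2+2 = 4 for Zhou, 11 for Janssen — Janssen by 11–4.
No nominee is winless: Yilmaz beats Kaur; Kaur beats Okafor; Okafor beats Janssen; Zhou beats Yilmaz; Janssen beats Zhou. There is no Condorcet loser.

none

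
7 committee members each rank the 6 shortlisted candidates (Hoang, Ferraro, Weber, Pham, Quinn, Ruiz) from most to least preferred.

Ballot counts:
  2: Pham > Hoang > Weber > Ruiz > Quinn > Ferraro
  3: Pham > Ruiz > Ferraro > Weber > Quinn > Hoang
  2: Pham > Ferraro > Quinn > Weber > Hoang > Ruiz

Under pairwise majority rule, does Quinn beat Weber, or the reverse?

Ballots ranking Quinn above Weber: 2.
Ballots ranking Weber above Quinn: 7 − 2 = 5.
Weber wins the head-to-head 5–2.

Weber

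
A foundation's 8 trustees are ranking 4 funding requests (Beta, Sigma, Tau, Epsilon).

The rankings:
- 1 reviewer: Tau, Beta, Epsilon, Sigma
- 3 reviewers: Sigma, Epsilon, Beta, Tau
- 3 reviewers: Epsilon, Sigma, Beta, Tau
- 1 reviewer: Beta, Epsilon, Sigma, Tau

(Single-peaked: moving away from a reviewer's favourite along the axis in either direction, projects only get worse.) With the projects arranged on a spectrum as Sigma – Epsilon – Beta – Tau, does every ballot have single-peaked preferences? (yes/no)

yes

Axis positions: Sigma=1, Epsilon=2, Beta=3, Tau=4.
Group 1 (peak Tau at position 4): ranking walks positions 4-3-2-1, expanding outward from the peak — single-peaked.
Group 2 (peak Sigma at position 1): ranking walks positions 1-2-3-4, expanding outward from the peak — single-peaked.
Group 3 (peak Epsilon at position 2): ranking walks positions 2-1-3-4, expanding outward from the peak — single-peaked.
Group 4 (peak Beta at position 3): ranking walks positions 3-2-1-4, expanding outward from the peak — single-peaked.
Every ranking is single-peaked on this axis.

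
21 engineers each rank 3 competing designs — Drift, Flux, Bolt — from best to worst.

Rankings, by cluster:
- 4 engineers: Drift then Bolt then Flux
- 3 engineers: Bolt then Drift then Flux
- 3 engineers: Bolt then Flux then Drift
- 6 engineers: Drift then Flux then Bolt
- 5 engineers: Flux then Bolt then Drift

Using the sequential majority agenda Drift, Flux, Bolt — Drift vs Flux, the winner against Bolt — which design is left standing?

Bolt

Round 1: Drift vs Flux — 13–8, Drift advances.
Round 2: Drift vs Bolt — 10–11, Bolt advances.
The agenda winner is Bolt.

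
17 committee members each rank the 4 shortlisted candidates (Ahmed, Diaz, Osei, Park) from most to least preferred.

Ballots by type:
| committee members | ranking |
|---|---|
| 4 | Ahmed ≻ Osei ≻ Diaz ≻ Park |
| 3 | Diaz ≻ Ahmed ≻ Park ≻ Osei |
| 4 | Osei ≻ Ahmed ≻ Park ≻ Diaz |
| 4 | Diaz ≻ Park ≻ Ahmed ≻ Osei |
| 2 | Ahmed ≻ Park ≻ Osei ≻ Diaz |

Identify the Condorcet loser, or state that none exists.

Head-to-head results (17 committee members):
Ahmed vs Diaz: Ahmed preferred on 4+4+2 = 10 ballots; Ahmed wins 10–7.
Ahmed vs Osei: 4+3+4+2 = 13 for Ahmed, 4 for Osei — Ahmed by 13–4.
Ahmed vs Park: Ahmed preferred on 4+3+4+2 = 13 ballots; Ahmed wins 13–4.
Diaz vs Osei: Diaz is ranked higher on 3+4 = 7 ballots, Osei on 10. Osei wins 10–7.
Diaz vs Park: Diaz preferred on 4+3+4 = 11 ballots; Diaz wins 11–6.
Osei vs Park: 8 to 9, Park.
No candidate is winless: Ahmed beats Diaz; Diaz beats Park; Osei beats Diaz; Park beats Osei. There is no Condorcet loser.

none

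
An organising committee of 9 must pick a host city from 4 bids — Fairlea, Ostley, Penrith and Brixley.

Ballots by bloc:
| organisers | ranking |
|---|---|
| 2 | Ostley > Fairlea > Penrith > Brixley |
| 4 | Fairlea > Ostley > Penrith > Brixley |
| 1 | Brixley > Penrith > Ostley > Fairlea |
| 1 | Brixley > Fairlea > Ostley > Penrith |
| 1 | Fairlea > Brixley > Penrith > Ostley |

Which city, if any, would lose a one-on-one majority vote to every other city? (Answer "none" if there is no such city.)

Brixley

Head-to-head results (9 organisers):
Fairlea vs Ostley: Fairlea wins 6–3.
Fairlea vs Penrith: Fairlea, 8–1.
Fairlea–Brixley: Fairlea 7–2.
Ostley–Penrith: Ostley 7–2.
Ostley–Brixley: Ostley 6–3.
Penrith–Brixley: Penrith 6–3.
Brixley is beaten in every head-to-head and is the Condorcet loser.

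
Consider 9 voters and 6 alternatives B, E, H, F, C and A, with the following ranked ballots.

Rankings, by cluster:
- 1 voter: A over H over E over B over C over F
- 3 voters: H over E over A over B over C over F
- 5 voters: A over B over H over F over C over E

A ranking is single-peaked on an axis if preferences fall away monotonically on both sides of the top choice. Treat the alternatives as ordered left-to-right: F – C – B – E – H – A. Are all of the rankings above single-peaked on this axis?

Axis positions: F=1, C=2, B=3, E=4, H=5, A=6.
Cluster 1 (peak A at position 6): ranking walks positions 6-5-4-3-2-1, expanding outward from the peak — single-peaked.
Cluster 2 (peak H at position 5): ranking walks positions 5-4-6-3-2-1, expanding outward from the peak — single-peaked.
Cluster 3: ranking walks positions 6-3-5-1-2-4; B is ranked above H even though H lies between B and the peak A on the axis — preferences dip and rise again. Not single-peaked.
Cluster 3 violates single-peakedness, so the profile is not single-peaked on this axis.

no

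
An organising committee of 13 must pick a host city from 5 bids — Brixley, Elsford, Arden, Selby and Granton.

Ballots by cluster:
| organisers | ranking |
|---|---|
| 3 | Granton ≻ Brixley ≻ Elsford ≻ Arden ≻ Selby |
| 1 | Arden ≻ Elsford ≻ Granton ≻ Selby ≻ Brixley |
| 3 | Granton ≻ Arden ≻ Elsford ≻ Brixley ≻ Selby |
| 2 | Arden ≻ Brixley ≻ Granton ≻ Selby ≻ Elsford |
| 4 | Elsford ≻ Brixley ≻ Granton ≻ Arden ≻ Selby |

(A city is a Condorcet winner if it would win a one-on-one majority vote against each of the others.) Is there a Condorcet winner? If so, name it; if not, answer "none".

Head-to-head results (13 organisers):
Brixley vs Elsford: Elsford, 8–5.
Brixley vs Arden: Brixley, 7–6.
Brixley vs Selby: Brixley wins 12–1.
Brixley vs Granton: Granton wins 7–6.
Elsford–Arden: Elsford 7–6.
Elsford vs Selby: Elsford wins 11–2.
Elsford vs Granton: Granton, 8–5.
Arden–Selby: Arden 13–0.
Arden vs Granton: Granton, 10–3.
Selby vs Granton: Granton wins 13–0.
Only Granton has no losses; Granton is the Condorcet winner.

Granton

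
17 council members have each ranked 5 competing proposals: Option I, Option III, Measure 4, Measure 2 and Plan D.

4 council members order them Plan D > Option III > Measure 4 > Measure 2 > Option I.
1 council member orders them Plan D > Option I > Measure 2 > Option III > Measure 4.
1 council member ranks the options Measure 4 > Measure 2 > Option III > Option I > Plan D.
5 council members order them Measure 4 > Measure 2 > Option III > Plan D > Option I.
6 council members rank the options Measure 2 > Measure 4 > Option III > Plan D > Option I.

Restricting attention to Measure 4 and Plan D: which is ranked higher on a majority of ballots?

Ballots ranking Measure 4 above Plan D: 1 + 5 + 6 = 12.
Ballots ranking Plan D above Measure 4: 17 − 12 = 5.
Measure 4 wins the head-to-head 12–5.

Measure 4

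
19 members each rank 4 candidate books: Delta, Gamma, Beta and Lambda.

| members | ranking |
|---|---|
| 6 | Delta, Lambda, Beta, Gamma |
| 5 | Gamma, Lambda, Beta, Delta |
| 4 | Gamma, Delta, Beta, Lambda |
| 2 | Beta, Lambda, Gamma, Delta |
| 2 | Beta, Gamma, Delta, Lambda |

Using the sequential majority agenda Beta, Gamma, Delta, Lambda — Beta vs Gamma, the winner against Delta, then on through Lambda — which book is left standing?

Delta

Round 1: Beta vs Gamma — 10–9, Beta advances.
Round 2: Beta vs Delta — 9–10, Delta advances.
Round 3: Delta vs Lambda — 12–7, Delta advances.
The agenda winner is Delta.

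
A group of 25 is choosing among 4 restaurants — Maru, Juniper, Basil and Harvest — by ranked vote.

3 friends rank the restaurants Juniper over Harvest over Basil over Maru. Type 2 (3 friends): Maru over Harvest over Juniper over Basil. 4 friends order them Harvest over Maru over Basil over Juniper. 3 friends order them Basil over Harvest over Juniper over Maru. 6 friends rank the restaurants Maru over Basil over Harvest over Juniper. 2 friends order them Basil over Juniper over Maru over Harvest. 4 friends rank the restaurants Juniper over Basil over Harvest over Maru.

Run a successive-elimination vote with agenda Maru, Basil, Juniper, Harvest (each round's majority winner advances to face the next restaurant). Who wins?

Round 1: Maru vs Basil — 13–12, Maru advances.
Round 2: Maru vs Juniper — 13–12, Maru advances.
Round 3: Maru vs Harvest — 11–14, Harvest advances.
Harvest survives the agenda.

Harvest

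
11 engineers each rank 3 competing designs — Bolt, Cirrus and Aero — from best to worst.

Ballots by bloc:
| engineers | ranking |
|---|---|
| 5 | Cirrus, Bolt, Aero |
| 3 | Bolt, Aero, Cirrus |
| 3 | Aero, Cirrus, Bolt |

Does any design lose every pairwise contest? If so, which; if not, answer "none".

none

Pairwise majorities:
Bolt vs Cirrus: Bolt preferred on 3 ballots; Cirrus wins 8–3.
Bolt vs Aero: Bolt preferred on 5+3 = 8 ballots; Bolt wins 8–3.
Cirrus vs Aero: Aero, 6–5.
Each design has at least one pairwise win (Bolt beats Aero; Cirrus beats Bolt; Aero beats Cirrus) — no Condorcet loser.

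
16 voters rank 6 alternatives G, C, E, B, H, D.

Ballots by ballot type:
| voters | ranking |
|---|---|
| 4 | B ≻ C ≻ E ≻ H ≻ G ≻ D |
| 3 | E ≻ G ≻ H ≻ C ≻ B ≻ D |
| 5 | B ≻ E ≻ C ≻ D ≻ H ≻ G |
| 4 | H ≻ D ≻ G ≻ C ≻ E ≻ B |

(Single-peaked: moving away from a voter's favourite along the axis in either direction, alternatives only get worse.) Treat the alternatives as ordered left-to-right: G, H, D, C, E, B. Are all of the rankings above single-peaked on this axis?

Axis positions: G=1, H=2, D=3, C=4, E=5, B=6.
Ballot type 1: ranking walks positions 6-4-5-2-1-3; C is ranked above E even though E lies between C and the peak B on the axis — preferences dip and rise again. Not single-peaked.
Ballot type 2: ranking walks positions 5-1-2-4-6-3; G is ranked above C even though C lies between G and the peak E on the axis — preferences dip and rise again. Not single-peaked.
Ballot type 3 (peak B at position 6): ranking walks positions 6-5-4-3-2-1, expanding outward from the peak — single-peaked.
Ballot type 4 (peak H at position 2): ranking walks positions 2-3-1-4-5-6, expanding outward from the peak — single-peaked.
Ballot type 1 violates single-peakedness, so the profile is not single-peaked on this axis.

no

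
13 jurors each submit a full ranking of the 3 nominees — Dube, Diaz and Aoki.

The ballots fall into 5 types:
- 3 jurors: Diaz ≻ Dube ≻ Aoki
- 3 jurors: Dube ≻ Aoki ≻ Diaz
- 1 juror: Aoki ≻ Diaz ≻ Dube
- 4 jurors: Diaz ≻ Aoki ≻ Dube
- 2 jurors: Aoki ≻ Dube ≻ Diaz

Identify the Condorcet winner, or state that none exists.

Pairwise majorities:
Dube vs Diaz: 5 to 8, Diaz.
Dube–Aoki: Aoki 7–6.
Diaz vs Aoki: 7 to 6, Diaz.
Diaz wins every pairwise contest, so Diaz is the Condorcet winner.

Diaz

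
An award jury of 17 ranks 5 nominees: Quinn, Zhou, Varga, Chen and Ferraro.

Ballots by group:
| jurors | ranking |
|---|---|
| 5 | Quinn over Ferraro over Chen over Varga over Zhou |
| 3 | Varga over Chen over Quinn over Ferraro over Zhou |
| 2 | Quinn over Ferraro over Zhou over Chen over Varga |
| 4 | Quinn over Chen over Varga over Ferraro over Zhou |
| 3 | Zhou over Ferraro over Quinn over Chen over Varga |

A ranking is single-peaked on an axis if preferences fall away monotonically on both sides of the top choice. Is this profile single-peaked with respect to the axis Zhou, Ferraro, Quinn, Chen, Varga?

Axis positions: Zhou=1, Ferraro=2, Quinn=3, Chen=4, Varga=5.
Group 1 (peak Quinn at position 3): ranking walks positions 3-2-4-5-1, expanding outward from the peak — single-peaked.
Group 2 (peak Varga at position 5): ranking walks positions 5-4-3-2-1, expanding outward from the peak — single-peaked.
Group 3 (peak Quinn at position 3): ranking walks positions 3-2-1-4-5, expanding outward from the peak — single-peaked.
Group 4 (peak Quinn at position 3): ranking walks positions 3-4-5-2-1, expanding outward from the peak — single-peaked.
Group 5 (peak Zhou at position 1): ranking walks positions 1-2-3-4-5, expanding outward from the peak — single-peaked.
Every ranking is single-peaked on this axis.

yes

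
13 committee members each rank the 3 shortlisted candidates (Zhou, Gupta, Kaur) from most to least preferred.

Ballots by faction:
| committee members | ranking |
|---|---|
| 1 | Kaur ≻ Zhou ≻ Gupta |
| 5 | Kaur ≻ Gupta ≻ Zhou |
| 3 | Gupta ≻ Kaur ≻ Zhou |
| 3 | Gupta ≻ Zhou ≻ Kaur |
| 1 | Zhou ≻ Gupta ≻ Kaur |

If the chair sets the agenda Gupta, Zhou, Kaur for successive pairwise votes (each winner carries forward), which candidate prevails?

Gupta

Round 1: Gupta vs Zhou — 11–2, Gupta advances.
Round 2: Gupta vs Kaur — 7–6, Gupta advances.
Gupta survives the agenda.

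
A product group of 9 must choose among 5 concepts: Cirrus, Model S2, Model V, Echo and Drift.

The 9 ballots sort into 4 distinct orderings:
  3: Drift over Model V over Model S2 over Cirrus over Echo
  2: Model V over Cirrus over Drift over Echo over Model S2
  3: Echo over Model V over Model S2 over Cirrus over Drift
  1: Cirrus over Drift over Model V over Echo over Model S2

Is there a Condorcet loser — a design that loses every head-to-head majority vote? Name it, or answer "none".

Pairwise majorities:
Cirrus vs Model S2: 2+1 = 3 for Cirrus, 6 for Model S2 — Model S2 by 6–3.
Cirrus–Model V: Model V 8–1.
Cirrus vs Echo: 6 to 3, Cirrus.
Cirrus vs Drift: Cirrus is ranked higher on 2+3+1 = 6 ballots, Drift on 3. Cirrus wins 6–3.
Model S2 vs Model V: Model V wins 9–0.
Model S2 vs Echo: Echo wins 6–3.
Model S2 vs Drift: 3 to 6, Drift.
Model V vs Echo: 3+2+1 = 6 for Model V, 3 for Echo — Model V by 6–3.
Model V vs Drift: 5 to 4, Model V.
Echo vs Drift: Echo preferred on 3 ballots; Drift wins 6–3.
Every design wins at least one matchup (Cirrus beats Echo; Model S2 beats Cirrus; Model V beats Cirrus; Echo beats Model S2; Drift beats Model S2), so there is no Condorcet loser.

none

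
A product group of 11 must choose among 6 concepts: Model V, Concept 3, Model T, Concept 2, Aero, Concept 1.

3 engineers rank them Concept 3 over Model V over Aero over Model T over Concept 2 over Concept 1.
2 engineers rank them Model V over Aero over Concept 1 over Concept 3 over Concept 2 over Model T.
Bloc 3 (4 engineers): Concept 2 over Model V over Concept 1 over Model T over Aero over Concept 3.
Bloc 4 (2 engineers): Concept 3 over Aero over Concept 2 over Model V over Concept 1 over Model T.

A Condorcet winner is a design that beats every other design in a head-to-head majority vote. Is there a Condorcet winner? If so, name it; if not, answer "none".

Check each pair by majority over 11 ballots:
Model V vs Concept 3: Model V wins 6–5.
Model V vs Model T: Model V wins 11–0.
Model V vs Concept 2: Concept 2, 6–5.
Model V vs Aero: Model V, 9–2.
Model V vs Concept 1: Model V, 11–0.
Concept 3 vs Model T: Concept 3, 7–4.
Concept 3 vs Concept 2: Concept 3, 7–4.
Concept 3–Aero: Aero 6–5.
Concept 3 vs Concept 1: Concept 1, 6–5.
Model T vs Concept 2: Concept 2, 8–3.
Model T vs Aero: Aero wins 7–4.
Model T–Concept 1: Concept 1 8–3.
Concept 2–Aero: Aero 7–4.
Concept 2 vs Concept 1: Concept 2, 9–2.
Aero–Concept 1: Aero 7–4.
Each design drops at least one matchup (Model V loses to Concept 2; Concept 3 loses to Model V; Model T loses to Model V; Concept 2 loses to Concept 3; Aero loses to Model V; Concept 1 loses to Model V); the cycle Model V → Concept 3 → Concept 2 → Model V rules out a Condorcet winner.

none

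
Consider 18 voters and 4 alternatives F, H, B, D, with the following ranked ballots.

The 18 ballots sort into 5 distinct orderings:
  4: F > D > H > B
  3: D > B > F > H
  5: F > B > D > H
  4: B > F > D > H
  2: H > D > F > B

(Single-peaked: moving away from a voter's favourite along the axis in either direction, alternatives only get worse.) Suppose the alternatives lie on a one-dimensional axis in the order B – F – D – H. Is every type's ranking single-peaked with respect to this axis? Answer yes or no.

Axis positions: B=1, F=2, D=3, H=4.
Type 1 (peak F at position 2): ranking walks positions 2-3-4-1, expanding outward from the peak — single-peaked.
Type 2: ranking walks positions 3-1-2-4; B is ranked above F even though F lies between B and the peak D on the axis — preferences dip and rise again. Not single-peaked.
Type 3 (peak F at position 2): ranking walks positions 2-1-3-4, expanding outward from the peak — single-peaked.
Type 4 (peak B at position 1): ranking walks positions 1-2-3-4, expanding outward from the peak — single-peaked.
Type 5 (peak H at position 4): ranking walks positions 4-3-2-1, expanding outward from the peak — single-peaked.
Type 2 violates single-peakedness, so the profile is not single-peaked on this axis.

no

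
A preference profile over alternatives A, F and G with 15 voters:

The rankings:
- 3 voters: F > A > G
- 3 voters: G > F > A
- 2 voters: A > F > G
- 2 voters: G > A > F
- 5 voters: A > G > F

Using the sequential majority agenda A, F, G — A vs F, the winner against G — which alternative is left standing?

A

Round 1: A vs F — 9–6, A advances.
Round 2: A vs G — 10–5, A advances.
The agenda winner is A.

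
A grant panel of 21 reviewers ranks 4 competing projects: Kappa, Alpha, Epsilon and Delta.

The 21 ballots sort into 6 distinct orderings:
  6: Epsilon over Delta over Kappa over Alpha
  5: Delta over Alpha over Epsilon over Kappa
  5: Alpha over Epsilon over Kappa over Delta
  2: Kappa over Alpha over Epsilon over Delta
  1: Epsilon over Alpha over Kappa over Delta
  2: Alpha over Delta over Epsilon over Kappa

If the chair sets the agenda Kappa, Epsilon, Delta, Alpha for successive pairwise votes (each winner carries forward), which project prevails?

Alpha

Round 1: Kappa vs Epsilon — 2–19, Epsilon advances.
Round 2: Epsilon vs Delta — 14–7, Epsilon advances.
Round 3: Epsilon vs Alpha — 7–14, Alpha advances.
The agenda winner is Alpha.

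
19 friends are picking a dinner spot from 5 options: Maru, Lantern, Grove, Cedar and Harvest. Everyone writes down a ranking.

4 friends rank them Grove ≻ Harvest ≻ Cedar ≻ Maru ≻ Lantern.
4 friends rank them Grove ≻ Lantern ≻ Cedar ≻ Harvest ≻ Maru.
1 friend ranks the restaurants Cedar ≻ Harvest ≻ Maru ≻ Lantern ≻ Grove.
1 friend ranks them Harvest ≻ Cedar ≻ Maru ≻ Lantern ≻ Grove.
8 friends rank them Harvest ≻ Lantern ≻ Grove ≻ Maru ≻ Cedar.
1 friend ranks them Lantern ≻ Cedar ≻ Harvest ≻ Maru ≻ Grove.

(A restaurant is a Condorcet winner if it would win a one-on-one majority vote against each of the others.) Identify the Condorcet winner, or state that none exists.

Harvest

Head-to-head results (19 friends):
Maru vs Lantern: 6 to 13, Lantern.
Maru vs Grove: 3 to 16, Grove.
Maru vs Cedar: 8 to 11, Cedar.
Maru vs Harvest: Maru preferred on 0 ballots; Harvest wins 19–0.
Lantern vs Grove: Lantern is ranked higher on 1+1+8+1 = 11 ballots, Grove on 8. Lantern wins 11–8.
Lantern vs Cedar: Lantern is ranked higher on 4+8+1 = 13 ballots, Cedar on 6. Lantern wins 13–6.
Lantern vs Harvest: Lantern is ranked higher on 4+1 = 5 ballots, Harvest on 14. Harvest wins 14–5.
Grove vs Cedar: Grove preferred on 4+4+8 = 16 ballots; Grove wins 16–3.
Grove vs Harvest: 4+4 = 8 for Grove, 11 for Harvest — Harvest by 11–8.
Cedar vs Harvest: 6 to 13, Harvest.
Harvest beats each of Maru, Lantern, Grove, Cedar — Harvest is the Condorcet winner.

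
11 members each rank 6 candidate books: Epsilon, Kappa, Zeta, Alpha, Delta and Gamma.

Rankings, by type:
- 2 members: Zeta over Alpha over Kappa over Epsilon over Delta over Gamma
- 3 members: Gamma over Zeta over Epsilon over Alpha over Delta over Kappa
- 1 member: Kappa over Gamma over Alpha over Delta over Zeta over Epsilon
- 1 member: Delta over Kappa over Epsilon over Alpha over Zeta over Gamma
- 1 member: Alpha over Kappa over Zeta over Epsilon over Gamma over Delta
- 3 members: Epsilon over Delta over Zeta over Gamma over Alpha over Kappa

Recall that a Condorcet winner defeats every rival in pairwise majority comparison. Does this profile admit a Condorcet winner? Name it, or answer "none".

Check each pair by majority over 11 ballots:
Epsilon vs Kappa: Epsilon, 6–5.
Epsilon vs Zeta: Zeta wins 7–4.
Epsilon–Alpha: Epsilon 7–4.
Epsilon vs Delta: Epsilon wins 9–2.
Epsilon–Gamma: Epsilon 7–4.
Kappa–Zeta: Zeta 8–3.
Kappa–Alpha: Alpha 9–2.
Kappa vs Delta: Delta wins 7–4.
Kappa vs Gamma: Gamma, 6–5.
Zeta vs Alpha: Zeta, 8–3.
Zeta vs Delta: Zeta, 6–5.
Zeta–Gamma: Zeta 7–4.
Alpha vs Delta: Alpha wins 7–4.
Alpha vs Gamma: Gamma, 7–4.
Delta vs Gamma: Delta, 6–5.
Zeta beats each of Epsilon, Kappa, Alpha, Delta, Gamma — Zeta is the Condorcet winner.

Zeta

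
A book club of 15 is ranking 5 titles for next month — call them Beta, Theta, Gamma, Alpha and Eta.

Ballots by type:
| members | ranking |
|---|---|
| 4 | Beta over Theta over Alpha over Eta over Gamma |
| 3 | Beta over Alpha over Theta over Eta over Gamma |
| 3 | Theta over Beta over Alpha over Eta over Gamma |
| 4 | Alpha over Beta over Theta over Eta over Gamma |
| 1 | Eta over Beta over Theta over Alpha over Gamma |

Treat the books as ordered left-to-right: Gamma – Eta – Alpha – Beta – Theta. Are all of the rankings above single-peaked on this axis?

Axis positions: Gamma=1, Eta=2, Alpha=3, Beta=4, Theta=5.
Type 1 (peak Beta at position 4): ranking walks positions 4-5-3-2-1, expanding outward from the peak — single-peaked.
Type 2 (peak Beta at position 4): ranking walks positions 4-3-5-2-1, expanding outward from the peak — single-peaked.
Type 3 (peak Theta at position 5): ranking walks positions 5-4-3-2-1, expanding outward from the peak — single-peaked.
Type 4 (peak Alpha at position 3): ranking walks positions 3-4-5-2-1, expanding outward from the peak — single-peaked.
Type 5: ranking walks positions 2-4-5-3-1; Beta is ranked above Alpha even though Alpha lies between Beta and the peak Eta on the axis — preferences dip and rise again. Not single-peaked.
Type 5 violates single-peakedness, so the profile is not single-peaked on this axis.

no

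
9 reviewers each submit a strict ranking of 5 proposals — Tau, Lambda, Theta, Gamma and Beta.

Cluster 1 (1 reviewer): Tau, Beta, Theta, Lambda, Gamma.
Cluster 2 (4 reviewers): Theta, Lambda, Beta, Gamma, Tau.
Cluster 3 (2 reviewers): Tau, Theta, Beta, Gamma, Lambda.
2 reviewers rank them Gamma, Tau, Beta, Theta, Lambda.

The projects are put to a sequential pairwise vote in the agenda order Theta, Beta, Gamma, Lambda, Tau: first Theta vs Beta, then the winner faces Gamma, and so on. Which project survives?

Round 1: Theta vs Beta — 6–3, Theta advances.
Round 2: Theta vs Gamma — 7–2, Theta advances.
Round 3: Theta vs Lambda — 9–0, Theta advances.
Round 4: Theta vs Tau — 4–5, Tau advances.
The agenda winner is Tau.

Tau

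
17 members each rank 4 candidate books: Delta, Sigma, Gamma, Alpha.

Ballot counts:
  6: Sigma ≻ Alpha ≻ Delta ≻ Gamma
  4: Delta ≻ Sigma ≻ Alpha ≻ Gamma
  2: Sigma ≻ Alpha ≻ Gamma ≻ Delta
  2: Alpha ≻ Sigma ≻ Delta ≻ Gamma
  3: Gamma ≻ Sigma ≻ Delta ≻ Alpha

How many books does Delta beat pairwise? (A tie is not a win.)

Delta against each rival (17 members):
Delta vs Sigma: Sigma wins 13–4.
Delta vs Gamma: Delta is ranked higher on 6+4+2 = 12 ballots, Gamma on 5. Delta wins 12–5.
Delta vs Alpha: Alpha wins 10–7.
Delta beats Gamma; loses to Sigma, Alpha — 1 pairwise win.

1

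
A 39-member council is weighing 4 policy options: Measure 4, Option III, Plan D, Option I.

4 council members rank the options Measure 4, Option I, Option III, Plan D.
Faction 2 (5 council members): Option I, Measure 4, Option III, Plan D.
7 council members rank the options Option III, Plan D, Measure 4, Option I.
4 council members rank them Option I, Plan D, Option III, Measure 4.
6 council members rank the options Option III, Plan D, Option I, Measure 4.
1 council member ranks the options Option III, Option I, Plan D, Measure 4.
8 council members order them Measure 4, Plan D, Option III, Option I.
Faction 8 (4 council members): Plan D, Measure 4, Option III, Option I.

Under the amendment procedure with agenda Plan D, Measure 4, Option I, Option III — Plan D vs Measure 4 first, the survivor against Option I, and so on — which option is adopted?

Option III

Round 1: Plan D vs Measure 4 — 22–17, Plan D advances.
Round 2: Plan D vs Option I — 25–14, Plan D advances.
Round 3: Plan D vs Option III — 16–23, Option III advances.
The agenda winner is Option III.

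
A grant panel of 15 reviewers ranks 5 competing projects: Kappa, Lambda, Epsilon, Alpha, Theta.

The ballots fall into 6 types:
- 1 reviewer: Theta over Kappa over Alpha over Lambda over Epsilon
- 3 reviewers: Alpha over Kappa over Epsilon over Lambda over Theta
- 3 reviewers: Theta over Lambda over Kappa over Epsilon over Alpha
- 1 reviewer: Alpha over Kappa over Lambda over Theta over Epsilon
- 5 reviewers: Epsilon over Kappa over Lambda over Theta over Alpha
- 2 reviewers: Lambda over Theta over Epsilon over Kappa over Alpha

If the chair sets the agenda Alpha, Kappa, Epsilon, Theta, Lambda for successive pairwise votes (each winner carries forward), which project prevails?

Round 1: Alpha vs Kappa — 4–11, Kappa advances.
Round 2: Kappa vs Epsilon — 8–7, Kappa advances.
Round 3: Kappa vs Theta — 9–6, Kappa advances.
Round 4: Kappa vs Lambda — 10–5, Kappa advances.
The agenda winner is Kappa.

Kappa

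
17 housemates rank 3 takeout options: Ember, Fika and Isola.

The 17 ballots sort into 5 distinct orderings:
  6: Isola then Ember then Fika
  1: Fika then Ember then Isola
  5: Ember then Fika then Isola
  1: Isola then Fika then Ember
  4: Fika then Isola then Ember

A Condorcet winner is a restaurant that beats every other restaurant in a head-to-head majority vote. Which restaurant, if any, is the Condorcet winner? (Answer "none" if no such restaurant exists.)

none

Check each pair by majority over 17 ballots:
Ember vs Fika: Ember preferred on 6+5 = 11 ballots; Ember wins 11–6.
Ember vs Isola: Ember is ranked higher on 1+5 = 6 ballots, Isola on 11. Isola wins 11–6.
Fika vs Isola: 10 to 7, Fika.
Each restaurant drops at least one matchup (Ember loses to Isola; Fika loses to Ember; Isola loses to Fika); the cycle Ember beats Fika beats Isola beats Ember rules out a Condorcet winner.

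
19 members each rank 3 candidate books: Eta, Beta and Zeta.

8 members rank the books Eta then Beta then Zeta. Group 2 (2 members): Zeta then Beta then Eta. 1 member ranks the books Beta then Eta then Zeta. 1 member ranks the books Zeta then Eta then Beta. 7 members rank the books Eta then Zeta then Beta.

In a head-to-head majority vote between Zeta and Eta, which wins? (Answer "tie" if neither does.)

Eta

Ballots ranking Zeta above Eta: 2 + 1 = 3.
Ballots ranking Eta above Zeta: 19 − 3 = 16.
Eta wins the head-to-head 16–3.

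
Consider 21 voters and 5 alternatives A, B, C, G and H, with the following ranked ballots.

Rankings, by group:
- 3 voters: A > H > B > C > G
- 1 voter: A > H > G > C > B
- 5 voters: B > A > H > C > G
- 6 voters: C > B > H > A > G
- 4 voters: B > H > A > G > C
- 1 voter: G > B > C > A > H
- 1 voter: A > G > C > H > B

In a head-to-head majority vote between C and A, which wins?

Ballots ranking C above A: 6 + 1 = 7.
Ballots ranking A above C: 21 − 7 = 14.
A wins the head-to-head 14–7.

A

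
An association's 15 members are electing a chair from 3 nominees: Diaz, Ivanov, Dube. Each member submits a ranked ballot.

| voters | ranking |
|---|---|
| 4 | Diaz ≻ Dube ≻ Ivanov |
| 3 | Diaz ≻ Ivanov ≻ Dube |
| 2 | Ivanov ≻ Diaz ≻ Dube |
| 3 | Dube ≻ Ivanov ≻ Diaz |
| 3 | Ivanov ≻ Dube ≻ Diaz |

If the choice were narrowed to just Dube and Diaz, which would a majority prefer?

Ballots ranking Dube above Diaz: 3 + 3 = 6.
Ballots ranking Diaz above Dube: 15 − 6 = 9.
Diaz wins the head-to-head 9–6.

Diaz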